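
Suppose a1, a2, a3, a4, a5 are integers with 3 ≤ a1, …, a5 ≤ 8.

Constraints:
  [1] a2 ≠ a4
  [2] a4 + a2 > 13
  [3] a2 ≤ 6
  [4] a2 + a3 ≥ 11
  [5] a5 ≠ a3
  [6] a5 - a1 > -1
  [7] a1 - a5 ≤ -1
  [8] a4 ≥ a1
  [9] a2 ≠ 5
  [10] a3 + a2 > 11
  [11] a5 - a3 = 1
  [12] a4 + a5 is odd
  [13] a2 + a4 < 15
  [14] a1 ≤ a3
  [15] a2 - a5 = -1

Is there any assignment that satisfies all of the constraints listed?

Setting (a1, a2, a3, a4, a5) = (5, 6, 6, 8, 7) satisfies everything: constraint 2: a4 + a2 = 14; constraint 4: a2 + a3 = 12, and the others follow.

Satisfiable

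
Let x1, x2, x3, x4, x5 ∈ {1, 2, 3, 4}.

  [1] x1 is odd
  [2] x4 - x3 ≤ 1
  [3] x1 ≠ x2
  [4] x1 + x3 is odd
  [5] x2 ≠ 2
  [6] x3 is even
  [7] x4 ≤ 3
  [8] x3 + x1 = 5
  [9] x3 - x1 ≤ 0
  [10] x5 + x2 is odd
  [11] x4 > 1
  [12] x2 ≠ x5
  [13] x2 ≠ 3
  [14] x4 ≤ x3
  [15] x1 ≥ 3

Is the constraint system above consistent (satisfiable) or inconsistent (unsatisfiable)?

One satisfying assignment is x1 = 3, x2 = 1, x3 = 2, x4 = 2, x5 = 2.
For the less obvious constraints — constraint 2: x4 - x3 = 0; constraint 8: x3 + x1 = 5 — and the others hold by inspection.

Satisfiable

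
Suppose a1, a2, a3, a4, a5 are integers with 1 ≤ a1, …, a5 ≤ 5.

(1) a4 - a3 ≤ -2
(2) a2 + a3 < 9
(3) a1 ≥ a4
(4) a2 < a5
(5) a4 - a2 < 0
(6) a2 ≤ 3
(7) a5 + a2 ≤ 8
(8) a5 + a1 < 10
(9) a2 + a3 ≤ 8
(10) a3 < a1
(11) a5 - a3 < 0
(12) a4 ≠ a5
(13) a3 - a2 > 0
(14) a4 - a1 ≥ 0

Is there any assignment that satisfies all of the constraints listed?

Constraints 4, 5, 10, 11, and 14 give a3 < a1, a1 ≤ a4, a4 < a2, a2 < a5, a5 < a3. Chaining: a3 < a1 ≤ a4 < a2 < a5 < a3, which forces a3 < a3 — impossible.

Unsatisfiable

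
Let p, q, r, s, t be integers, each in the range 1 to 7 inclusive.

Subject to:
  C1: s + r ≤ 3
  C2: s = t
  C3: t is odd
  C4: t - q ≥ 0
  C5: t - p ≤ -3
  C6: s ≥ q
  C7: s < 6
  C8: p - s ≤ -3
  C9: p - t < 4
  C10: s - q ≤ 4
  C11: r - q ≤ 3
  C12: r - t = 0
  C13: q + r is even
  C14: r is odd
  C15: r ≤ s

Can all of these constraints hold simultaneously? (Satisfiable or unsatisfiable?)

Constraints 4, 5, 8, and 10 give q − s ≥ -4, s − p ≥ 3, p − t ≥ 3, t − q ≥ 0.
Adding all 4 inequalities: the left sides telescope to 0, and the right sides sum to (-4) + 3 + 3 + 0 = 2. So 0 ≥ 2, which is false.

Unsatisfiable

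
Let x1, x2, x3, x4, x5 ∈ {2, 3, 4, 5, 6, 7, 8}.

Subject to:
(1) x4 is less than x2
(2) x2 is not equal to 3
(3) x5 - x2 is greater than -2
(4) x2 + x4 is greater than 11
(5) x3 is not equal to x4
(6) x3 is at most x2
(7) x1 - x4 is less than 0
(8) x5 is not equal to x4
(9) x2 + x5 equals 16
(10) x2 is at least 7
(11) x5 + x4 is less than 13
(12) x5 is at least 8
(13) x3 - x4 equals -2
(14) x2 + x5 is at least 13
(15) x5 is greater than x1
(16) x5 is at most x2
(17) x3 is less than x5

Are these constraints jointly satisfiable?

Take x1 = 3, x2 = 8, x3 = 2, x4 = 4, x5 = 8. Then constraint 3: x5 - x2 = 0; constraint 4: x2 + x4 = 12; constraint 7: x1 - x4 = -1, and every other listed constraint is also met.

Satisfiable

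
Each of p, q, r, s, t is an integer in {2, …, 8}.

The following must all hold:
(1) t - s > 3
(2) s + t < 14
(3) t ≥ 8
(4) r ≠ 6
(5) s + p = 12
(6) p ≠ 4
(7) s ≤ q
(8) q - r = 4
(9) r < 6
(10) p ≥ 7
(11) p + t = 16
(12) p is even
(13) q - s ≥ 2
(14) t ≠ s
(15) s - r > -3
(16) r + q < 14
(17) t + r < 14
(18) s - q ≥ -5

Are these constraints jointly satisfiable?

Try p = 8, q = 8, r = 4, s = 4, t = 8.
Check constraint 1: t - s = 4; constraint 2: s + t = 12; constraint 5: s + p = 12. The remaining constraints are straightforward to verify.

Satisfiable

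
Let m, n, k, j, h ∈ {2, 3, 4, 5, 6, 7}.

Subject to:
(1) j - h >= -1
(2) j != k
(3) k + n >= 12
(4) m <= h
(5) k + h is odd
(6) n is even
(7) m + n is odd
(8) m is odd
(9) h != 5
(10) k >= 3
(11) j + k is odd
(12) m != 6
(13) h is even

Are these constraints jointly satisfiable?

Satisfiable

Setting (m, n, k, j, h) = (3, 6, 7, 6, 6) satisfies everything: constraint 1: j - h = 0; constraint 3: k + n = 13, and the others follow.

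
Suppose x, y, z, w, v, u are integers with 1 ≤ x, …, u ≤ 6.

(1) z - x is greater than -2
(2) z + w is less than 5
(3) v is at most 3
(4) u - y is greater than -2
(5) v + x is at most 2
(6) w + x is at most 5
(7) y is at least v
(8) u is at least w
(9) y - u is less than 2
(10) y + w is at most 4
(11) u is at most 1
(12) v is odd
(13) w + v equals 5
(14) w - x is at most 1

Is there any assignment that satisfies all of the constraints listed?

Unsatisfiable

From constraints 8 and 11: w ≤ u ≤ 1. From constraint 3: v ≤ 3. Hence w + v ≤ 4. But constraint 13 requires w + v = 5, and 5 > 4. Contradiction.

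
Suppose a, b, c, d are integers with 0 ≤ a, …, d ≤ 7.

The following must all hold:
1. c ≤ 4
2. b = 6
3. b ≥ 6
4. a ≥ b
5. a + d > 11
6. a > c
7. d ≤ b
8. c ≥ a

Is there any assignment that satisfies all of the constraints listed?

From constraints 3 and 4: a ≥ b and b ≥ 6, so a ≥ 6. From constraints 1 and 8: a ≤ c and c ≤ 4, so a ≤ 4. But 4 < 6, so no value of a works.

Unsatisfiable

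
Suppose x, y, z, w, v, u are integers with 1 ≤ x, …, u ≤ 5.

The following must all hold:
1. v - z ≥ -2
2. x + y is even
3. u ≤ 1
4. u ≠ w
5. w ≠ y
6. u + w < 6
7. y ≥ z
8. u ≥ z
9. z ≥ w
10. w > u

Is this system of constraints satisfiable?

Constraints 8, 9, and 10 give z ≤ u, u < w, w ≤ z. Chaining: z ≤ u < w ≤ z, which forces z < z — impossible.

Unsatisfiable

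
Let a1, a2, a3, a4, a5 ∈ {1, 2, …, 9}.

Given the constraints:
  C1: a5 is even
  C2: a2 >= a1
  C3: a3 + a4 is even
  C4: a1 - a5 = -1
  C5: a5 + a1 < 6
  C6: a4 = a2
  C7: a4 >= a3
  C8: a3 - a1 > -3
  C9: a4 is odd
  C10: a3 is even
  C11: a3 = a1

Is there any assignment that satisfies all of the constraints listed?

Constraint 10 makes a3 even and constraint 9 makes a4 odd, so a3 + a4 must be odd. Constraint 3 says a3 + a4 is even — contradiction.

Unsatisfiable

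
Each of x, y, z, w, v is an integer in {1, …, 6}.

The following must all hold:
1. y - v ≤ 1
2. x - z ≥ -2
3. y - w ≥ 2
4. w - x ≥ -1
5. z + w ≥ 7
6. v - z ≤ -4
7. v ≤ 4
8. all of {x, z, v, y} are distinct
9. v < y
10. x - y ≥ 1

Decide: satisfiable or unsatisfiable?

Unsatisfiable

Constraints 1, 2, 3, 4, and 6 give z − v ≥ 4, v − y ≥ -1, y − w ≥ 2, w − x ≥ -1, x − z ≥ -2.
Adding all 5 inequalities: the left sides telescope to 0, and the right sides sum to 4 + (-1) + 2 + (-1) + (-2) = 2. So 0 ≥ 2, which is false.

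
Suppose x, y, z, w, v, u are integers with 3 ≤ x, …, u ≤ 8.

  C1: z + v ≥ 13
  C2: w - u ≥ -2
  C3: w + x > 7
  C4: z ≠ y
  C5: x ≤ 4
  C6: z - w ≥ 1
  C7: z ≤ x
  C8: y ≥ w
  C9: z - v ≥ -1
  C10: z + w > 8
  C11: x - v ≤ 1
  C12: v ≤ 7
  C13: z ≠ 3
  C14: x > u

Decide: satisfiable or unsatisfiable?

Unsatisfiable

From constraints 5 and 7: z ≤ x ≤ 4. From constraint 12: v ≤ 7. Hence z + v ≤ 11. But constraint 1 requires z + v ≥ 13, and 13 > 11. Contradiction.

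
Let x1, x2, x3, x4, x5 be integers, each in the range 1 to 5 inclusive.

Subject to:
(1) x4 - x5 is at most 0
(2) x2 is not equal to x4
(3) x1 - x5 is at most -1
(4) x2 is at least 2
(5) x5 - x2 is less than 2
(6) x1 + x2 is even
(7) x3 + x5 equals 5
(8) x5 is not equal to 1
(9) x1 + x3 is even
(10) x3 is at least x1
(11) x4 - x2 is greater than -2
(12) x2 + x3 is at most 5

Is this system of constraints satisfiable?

Satisfiable

Try x1 = 1, x2 = 3, x3 = 1, x4 = 4, x5 = 4.
Check constraint 1: x4 - x5 = 0; constraint 3: x1 - x5 = -3; constraint 5: x5 - x2 = 1. The remaining constraints are straightforward to verify.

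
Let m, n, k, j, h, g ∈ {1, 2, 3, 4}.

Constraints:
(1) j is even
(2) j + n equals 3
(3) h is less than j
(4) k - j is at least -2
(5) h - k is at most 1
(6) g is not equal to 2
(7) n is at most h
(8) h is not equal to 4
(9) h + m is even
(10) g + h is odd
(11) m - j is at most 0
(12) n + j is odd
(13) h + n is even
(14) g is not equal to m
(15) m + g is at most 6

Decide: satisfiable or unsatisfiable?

The assignment m = 1, n = 1, k = 1, j = 2, h = 1, g = 4 works:
  constraint 2 holds since j + n = 3.
  constraint 4 holds since k - j = -1.
The rest check out directly.

Satisfiable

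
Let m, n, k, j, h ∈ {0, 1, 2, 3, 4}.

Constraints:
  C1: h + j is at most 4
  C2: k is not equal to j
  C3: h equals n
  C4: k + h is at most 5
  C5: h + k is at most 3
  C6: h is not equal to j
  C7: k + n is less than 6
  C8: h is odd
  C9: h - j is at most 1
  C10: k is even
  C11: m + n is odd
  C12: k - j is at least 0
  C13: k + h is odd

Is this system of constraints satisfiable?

Satisfiable

The assignment m = 2, n = 1, k = 2, j = 0, h = 1 works:
  constraint 1 holds since h + j = 1.
  constraint 4 holds since k + h = 3.
  constraint 5 holds since h + k = 3.
The rest check out directly.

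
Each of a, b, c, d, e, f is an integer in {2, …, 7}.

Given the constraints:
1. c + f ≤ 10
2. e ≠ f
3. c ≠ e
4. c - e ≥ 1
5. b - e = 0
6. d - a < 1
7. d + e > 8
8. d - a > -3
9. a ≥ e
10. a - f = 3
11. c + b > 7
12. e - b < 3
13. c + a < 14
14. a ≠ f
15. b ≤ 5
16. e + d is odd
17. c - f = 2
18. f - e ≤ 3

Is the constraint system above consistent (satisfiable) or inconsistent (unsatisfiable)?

The assignment a = 7, b = 2, c = 6, d = 7, e = 2, f = 4 works:
  constraint 1 holds since c + f = 10.
  constraint 4 holds since c - e = 4.
  constraint 5 holds since b - e = 0.
The rest check out directly.

Satisfiable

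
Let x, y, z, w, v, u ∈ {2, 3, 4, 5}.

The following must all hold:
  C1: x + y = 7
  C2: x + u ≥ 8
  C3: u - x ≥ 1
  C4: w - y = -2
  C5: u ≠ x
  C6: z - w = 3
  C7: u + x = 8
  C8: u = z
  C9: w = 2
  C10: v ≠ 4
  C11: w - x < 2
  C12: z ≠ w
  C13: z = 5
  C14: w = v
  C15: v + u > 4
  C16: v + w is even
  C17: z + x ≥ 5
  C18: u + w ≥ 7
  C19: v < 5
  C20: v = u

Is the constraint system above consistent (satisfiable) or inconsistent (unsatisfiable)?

Unsatisfiable

Constraint 9 fixes w = 2 and constraint 13 fixes z = 5. Constraints 8, 14, and 20 give w = v = u = z, so w = z. But 2 ≠ 5 — contradiction.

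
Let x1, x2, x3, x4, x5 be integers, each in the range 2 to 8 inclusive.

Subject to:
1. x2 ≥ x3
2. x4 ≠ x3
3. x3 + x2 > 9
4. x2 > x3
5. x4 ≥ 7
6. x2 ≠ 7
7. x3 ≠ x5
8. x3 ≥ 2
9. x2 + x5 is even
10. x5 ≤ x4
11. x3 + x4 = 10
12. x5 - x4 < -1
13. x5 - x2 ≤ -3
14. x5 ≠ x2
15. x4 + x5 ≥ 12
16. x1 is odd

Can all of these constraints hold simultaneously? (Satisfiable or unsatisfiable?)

Satisfiable

Take x1 = 3, x2 = 8, x3 = 2, x4 = 8, x5 = 4. Then constraint 3: x3 + x2 = 10; constraint 11: x3 + x4 = 10, and every other listed constraint is also met.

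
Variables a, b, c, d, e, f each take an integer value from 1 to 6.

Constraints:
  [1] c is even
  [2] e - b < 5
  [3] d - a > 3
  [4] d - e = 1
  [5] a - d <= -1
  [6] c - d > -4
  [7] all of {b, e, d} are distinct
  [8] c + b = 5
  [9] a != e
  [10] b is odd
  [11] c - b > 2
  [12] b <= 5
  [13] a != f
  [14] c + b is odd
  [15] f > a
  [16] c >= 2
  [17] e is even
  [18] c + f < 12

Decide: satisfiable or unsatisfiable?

Satisfiable

The assignment a = 1, b = 1, c = 4, d = 5, e = 4, f = 6 works:
  constraint 2 holds since e - b = 3.
  constraint 3 holds since d - a = 4.
The rest check out directly.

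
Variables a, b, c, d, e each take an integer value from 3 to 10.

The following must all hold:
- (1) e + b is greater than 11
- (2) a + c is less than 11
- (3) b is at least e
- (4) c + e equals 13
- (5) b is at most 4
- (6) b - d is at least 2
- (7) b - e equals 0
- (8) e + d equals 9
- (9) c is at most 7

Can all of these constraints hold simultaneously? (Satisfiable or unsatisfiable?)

From constraint 9: c ≤ 7. From constraints 3 and 5: e ≤ b ≤ 4. Hence c + e ≤ 11. But constraint 4 requires c + e = 13, and 13 > 11. Contradiction.

Unsatisfiable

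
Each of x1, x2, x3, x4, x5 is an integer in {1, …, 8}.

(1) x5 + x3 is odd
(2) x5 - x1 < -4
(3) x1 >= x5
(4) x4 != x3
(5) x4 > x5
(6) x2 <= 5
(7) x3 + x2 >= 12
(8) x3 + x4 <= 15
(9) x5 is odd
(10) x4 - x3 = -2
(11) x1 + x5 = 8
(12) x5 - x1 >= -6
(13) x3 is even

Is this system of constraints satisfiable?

Satisfiable

One satisfying assignment is x1 = 7, x2 = 5, x3 = 8, x4 = 6, x5 = 1.
For the less obvious constraints — constraint 2: x5 - x1 = -6; constraint 7: x3 + x2 = 13 — and the others hold by inspection.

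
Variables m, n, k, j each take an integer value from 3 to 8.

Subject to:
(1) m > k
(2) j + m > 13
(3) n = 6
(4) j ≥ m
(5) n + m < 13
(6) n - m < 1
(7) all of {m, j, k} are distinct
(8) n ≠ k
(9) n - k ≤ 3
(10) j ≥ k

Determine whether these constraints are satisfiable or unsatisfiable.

Take m = 6, n = 6, k = 5, j = 8. Then constraint 2: j + m = 14; constraint 5: n + m = 12; constraint 6: n - m = 0, and every other listed constraint is also met.

Satisfiable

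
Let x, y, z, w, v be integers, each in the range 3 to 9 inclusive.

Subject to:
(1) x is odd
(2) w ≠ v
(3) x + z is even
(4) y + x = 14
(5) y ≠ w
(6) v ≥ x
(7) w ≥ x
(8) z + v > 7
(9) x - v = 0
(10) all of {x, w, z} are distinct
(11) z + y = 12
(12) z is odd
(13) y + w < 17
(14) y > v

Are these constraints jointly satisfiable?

Take x = 5, y = 9, z = 3, w = 7, v = 5. Then constraint 4: y + x = 14; constraint 8: z + v = 8; constraint 9: x - v = 0, and every other listed constraint is also met.

Satisfiable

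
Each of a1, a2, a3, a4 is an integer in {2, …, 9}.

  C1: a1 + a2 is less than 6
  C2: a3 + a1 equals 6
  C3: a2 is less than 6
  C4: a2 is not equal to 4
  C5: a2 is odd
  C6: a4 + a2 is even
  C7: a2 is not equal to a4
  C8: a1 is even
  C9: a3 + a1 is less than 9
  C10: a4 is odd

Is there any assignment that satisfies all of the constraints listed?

Satisfiable

Take a1 = 2, a2 = 3, a3 = 4, a4 = 9. Then constraint 1: a1 + a2 = 5; constraint 2: a3 + a1 = 6, and every other listed constraint is also met.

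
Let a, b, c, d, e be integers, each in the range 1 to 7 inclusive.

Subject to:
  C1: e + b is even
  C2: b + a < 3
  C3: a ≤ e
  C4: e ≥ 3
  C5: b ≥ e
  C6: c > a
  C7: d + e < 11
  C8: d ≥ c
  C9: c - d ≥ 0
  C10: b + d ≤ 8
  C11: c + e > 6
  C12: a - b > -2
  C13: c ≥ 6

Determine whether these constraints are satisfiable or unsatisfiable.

From constraints 4 and 5: b ≥ e ≥ 3. From constraints 8 and 13: d ≥ c ≥ 6. Hence b + d ≥ 9. But constraint 10 requires b + d ≤ 8, and 8 < 9. Contradiction.

Unsatisfiable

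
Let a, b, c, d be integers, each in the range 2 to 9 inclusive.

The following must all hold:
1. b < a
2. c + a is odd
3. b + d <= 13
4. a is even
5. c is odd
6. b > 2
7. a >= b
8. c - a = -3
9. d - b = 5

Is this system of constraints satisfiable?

Try a = 6, b = 4, c = 3, d = 9.
Check constraint 3: b + d = 13; constraint 8: c - a = -3; constraint 9: d - b = 5. The remaining constraints are straightforward to verify.

Satisfiable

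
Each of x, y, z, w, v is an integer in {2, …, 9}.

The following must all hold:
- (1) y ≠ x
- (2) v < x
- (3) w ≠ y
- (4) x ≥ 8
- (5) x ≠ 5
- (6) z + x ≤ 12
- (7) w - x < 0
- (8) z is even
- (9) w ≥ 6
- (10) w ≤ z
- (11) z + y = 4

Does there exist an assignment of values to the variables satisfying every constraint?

Unsatisfiable

From constraints 9 and 10: z ≥ w ≥ 6. From constraint 4: x ≥ 8. Hence z + x ≥ 14. But constraint 6 requires z + x ≤ 12, and 12 < 14. Contradiction.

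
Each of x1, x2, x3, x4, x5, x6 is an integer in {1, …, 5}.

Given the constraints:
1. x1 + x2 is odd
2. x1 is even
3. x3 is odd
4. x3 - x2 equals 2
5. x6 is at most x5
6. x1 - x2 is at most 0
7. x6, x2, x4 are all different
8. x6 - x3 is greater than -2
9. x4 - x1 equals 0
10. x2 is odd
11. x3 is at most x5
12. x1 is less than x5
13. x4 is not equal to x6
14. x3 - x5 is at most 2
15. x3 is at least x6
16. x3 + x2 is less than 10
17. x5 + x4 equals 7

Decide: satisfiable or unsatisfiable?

Satisfiable

Setting (x1, x2, x3, x4, x5, x6) = (2, 3, 5, 2, 5, 4) satisfies everything: constraint 4: x3 - x2 = 2; constraint 6: x1 - x2 = -1; constraint 8: x6 - x3 = -1, and the others follow.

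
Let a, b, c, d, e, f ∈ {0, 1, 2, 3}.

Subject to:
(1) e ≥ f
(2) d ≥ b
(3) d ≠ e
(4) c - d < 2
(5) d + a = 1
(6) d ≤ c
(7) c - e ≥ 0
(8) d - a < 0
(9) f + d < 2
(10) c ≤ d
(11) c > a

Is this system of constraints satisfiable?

Unsatisfiable

Constraints 8, 10, and 11 give c ≤ d, d < a, a < c. Chaining: c ≤ d < a < c, which forces c < c — impossible.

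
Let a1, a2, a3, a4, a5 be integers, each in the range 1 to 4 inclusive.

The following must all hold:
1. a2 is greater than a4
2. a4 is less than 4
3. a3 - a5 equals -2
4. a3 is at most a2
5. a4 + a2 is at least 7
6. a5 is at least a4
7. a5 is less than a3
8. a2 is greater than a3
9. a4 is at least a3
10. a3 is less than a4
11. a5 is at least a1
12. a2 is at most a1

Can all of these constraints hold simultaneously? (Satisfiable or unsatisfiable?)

Unsatisfiable

Constraints 1, 7, 10, 11, and 12 give a1 ≤ a5, a5 < a3, a3 < a4, a4 < a2, a2 ≤ a1. Chaining: a1 ≤ a5 < a3 < a4 < a2 ≤ a1, which forces a1 < a1 — impossible.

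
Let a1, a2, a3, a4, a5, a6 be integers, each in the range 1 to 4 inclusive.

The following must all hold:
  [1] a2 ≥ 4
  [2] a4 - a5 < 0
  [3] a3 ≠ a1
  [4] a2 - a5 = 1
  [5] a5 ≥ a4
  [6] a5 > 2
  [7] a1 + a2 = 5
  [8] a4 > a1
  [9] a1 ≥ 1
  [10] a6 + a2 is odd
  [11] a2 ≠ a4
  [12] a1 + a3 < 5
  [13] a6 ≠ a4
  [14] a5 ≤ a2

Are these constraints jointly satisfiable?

Setting (a1, a2, a3, a4, a5, a6) = (1, 4, 3, 2, 3, 1) satisfies everything: constraint 2: a4 - a5 = -1; constraint 4: a2 - a5 = 1; constraint 7: a1 + a2 = 5, and the others follow.

Satisfiable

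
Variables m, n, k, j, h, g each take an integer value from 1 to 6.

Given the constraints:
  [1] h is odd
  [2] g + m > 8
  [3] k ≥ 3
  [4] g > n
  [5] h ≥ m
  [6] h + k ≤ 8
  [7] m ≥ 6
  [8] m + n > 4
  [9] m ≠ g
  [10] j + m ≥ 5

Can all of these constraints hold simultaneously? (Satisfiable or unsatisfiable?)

Unsatisfiable

From constraints 5 and 7: h ≥ m ≥ 6. From constraint 3: k ≥ 3. Hence h + k ≥ 9. But constraint 6 requires h + k ≤ 8, and 8 < 9. Contradiction.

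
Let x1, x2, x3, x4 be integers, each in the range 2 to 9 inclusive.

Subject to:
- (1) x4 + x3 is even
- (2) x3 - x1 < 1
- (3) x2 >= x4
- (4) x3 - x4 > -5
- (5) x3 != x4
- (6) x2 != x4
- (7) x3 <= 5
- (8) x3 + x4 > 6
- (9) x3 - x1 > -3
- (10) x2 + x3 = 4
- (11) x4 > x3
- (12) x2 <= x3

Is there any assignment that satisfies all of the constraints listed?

Constraints 3, 11, and 12 give x4 ≤ x2, x2 ≤ x3, x3 < x4. Chaining: x4 ≤ x2 ≤ x3 < x4, which forces x4 < x4 — impossible.

Unsatisfiable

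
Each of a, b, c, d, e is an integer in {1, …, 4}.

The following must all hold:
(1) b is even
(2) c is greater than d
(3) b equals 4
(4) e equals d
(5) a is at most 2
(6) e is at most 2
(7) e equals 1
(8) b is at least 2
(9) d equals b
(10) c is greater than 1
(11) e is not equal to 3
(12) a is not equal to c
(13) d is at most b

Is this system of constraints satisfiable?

Constraint 7 fixes e = 1 and constraint 3 fixes b = 4. Constraints 4 and 9 give e = d = b, so e = b. But 1 ≠ 4 — contradiction.

Unsatisfiable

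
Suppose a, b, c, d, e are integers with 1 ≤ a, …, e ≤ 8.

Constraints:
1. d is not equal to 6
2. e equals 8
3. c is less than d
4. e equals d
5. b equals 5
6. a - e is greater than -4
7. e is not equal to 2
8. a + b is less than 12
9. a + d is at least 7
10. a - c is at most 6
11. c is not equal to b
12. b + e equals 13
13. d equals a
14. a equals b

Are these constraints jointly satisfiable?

Unsatisfiable

Constraint 2 fixes e = 8 and constraint 5 fixes b = 5. Constraints 4, 13, and 14 give e = d = a = b, so e = b. But 8 ≠ 5 — contradiction.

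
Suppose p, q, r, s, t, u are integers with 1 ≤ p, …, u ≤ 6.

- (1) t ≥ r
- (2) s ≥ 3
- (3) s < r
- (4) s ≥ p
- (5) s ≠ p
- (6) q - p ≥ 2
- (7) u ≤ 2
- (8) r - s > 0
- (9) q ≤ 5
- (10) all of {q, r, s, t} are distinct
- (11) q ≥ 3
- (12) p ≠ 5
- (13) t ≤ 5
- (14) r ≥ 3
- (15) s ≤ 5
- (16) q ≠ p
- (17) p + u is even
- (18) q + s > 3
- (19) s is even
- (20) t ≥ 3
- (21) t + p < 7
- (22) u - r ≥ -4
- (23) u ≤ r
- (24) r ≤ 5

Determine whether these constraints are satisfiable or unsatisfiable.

Unsatisfiable

Constraints 2, 9, 11, 13, 14, 15, 20, and 24 confine each of q, r, s, t to the 3 values {3, …, 5}.
Constraint 10 requires all 4 of them to be distinct, but only 3 values are available — impossible by the pigeonhole principle.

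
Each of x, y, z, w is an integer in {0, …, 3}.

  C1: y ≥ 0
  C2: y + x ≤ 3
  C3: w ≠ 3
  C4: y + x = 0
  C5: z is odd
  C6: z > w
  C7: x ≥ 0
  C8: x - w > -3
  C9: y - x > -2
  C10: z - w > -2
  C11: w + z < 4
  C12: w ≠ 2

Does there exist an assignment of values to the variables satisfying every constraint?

Take x = 0, y = 0, z = 1, w = 0. Then constraint 2: y + x = 0; constraint 4: y + x = 0, and every other listed constraint is also met.

Satisfiable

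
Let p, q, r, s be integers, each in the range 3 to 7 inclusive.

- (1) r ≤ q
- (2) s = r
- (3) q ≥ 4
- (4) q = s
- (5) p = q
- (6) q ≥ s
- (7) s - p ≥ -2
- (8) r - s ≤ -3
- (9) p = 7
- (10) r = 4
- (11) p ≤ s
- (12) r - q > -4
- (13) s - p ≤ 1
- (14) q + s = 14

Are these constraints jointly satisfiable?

Constraint 9 fixes p = 7 and constraint 10 fixes r = 4. Constraints 2, 4, and 5 give p = q = s = r, so p = r. But 7 ≠ 4 — contradiction.

Unsatisfiable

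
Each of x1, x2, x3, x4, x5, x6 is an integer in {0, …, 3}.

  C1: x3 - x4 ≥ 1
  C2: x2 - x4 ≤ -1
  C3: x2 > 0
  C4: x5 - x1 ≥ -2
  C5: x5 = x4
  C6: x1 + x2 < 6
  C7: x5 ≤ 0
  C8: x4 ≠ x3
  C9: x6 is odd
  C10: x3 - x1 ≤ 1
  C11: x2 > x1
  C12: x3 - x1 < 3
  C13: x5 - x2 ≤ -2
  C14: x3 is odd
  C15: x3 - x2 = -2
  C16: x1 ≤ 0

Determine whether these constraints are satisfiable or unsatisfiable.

Constraints 1, 2, 4, 10, and 13 give x5 − x1 ≥ -2, x1 − x3 ≥ -1, x3 − x4 ≥ 1, x4 − x2 ≥ 1, x2 − x5 ≥ 2.
Adding all 5 inequalities: the left sides telescope to 0, and the right sides sum to (-2) + (-1) + 1 + 1 + 2 = 1. So 0 ≥ 1, which is false.

Unsatisfiable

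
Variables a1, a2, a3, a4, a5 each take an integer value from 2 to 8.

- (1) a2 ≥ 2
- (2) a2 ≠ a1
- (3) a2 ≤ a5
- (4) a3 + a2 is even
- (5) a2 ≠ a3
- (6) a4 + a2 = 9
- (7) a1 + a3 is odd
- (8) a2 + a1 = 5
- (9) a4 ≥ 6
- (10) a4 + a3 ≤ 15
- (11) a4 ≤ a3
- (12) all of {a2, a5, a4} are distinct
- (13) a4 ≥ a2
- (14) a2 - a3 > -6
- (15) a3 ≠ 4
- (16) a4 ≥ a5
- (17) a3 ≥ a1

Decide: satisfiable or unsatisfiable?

Satisfiable

One satisfying assignment is a1 = 2, a2 = 3, a3 = 7, a4 = 6, a5 = 4.
For the less obvious constraints — constraint 6: a4 + a2 = 9; constraint 8: a2 + a1 = 5 — and the others hold by inspection.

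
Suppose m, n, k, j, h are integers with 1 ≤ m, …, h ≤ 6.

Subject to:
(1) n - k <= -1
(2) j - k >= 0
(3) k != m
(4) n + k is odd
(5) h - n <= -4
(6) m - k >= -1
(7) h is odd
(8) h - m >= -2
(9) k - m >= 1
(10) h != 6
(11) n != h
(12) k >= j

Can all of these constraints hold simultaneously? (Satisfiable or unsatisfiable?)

Constraints 1, 5, 6, and 8 give h − m ≥ -2, m − k ≥ -1, k − n ≥ 1, n − h ≥ 4.
Adding all 4 inequalities: the left sides telescope to 0, and the right sides sum to (-2) + (-1) + 1 + 4 = 2. So 0 ≥ 2, which is false.

Unsatisfiable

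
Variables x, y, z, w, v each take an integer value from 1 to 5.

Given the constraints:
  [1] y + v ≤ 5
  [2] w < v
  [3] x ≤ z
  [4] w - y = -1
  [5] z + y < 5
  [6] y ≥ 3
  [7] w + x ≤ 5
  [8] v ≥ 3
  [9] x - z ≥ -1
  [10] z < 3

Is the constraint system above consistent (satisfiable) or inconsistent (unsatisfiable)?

From constraint 6: y ≥ 3. From constraint 8: v ≥ 3. Hence y + v ≥ 6. But constraint 1 requires y + v ≤ 5, and 5 < 6. Contradiction.

Unsatisfiable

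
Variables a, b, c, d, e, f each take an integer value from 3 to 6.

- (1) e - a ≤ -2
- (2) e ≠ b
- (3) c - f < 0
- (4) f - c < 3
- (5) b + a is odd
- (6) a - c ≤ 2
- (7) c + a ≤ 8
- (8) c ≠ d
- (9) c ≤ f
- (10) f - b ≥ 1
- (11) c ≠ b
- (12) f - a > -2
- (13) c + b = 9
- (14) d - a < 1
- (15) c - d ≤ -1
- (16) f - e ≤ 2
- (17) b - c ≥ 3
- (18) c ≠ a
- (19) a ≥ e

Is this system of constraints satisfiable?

Unsatisfiable

Constraints 1, 6, 10, 16, and 17 give c − a ≥ -2, a − e ≥ 2, e − f ≥ -2, f − b ≥ 1, b − c ≥ 3.
Adding all 5 inequalities: the left sides telescope to 0, and the right sides sum to (-2) + 2 + (-2) + 1 + 3 = 2. So 0 ≥ 2, which is false.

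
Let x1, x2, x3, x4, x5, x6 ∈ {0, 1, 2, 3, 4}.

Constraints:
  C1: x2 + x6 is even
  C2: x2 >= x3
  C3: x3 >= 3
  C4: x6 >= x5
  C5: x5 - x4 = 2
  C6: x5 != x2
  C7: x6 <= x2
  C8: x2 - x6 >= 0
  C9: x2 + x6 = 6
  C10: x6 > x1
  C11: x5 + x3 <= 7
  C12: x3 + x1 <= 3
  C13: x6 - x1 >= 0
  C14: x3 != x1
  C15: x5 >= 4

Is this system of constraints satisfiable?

From constraints 2 and 3: x2 ≥ x3 ≥ 3. From constraints 4 and 15: x6 ≥ x5 ≥ 4. Hence x2 + x6 ≥ 7. But constraint 9 requires x2 + x6 = 6, and 6 < 7. Contradiction.

Unsatisfiable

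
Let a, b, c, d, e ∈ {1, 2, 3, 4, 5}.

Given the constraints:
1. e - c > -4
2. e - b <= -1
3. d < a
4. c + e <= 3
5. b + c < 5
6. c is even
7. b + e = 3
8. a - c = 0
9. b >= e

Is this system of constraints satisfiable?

The assignment a = 2, b = 2, c = 2, d = 1, e = 1 works:
  constraint 1 holds since e - c = -1.
  constraint 2 holds since e - b = -1.
  constraint 4 holds since c + e = 3.
The rest check out directly.

Satisfiable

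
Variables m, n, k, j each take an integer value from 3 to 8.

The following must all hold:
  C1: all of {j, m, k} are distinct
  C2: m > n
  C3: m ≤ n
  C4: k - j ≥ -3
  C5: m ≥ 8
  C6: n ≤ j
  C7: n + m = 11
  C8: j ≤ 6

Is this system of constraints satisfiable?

Unsatisfiable

From constraints 3 and 5: n ≥ m and m ≥ 8, so n ≥ 8. From constraints 6 and 8: n ≤ j and j ≤ 6, so n ≤ 6. But 6 < 8, so no value of n works.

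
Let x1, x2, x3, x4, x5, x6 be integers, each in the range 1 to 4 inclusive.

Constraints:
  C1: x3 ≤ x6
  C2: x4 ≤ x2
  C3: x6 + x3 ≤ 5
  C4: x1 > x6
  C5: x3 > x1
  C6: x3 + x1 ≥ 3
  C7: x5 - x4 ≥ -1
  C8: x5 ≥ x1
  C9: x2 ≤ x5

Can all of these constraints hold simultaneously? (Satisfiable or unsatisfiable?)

Unsatisfiable

Constraints 1, 4, and 5 give x6 < x1, x1 < x3, x3 ≤ x6. Chaining: x6 < x1 < x3 ≤ x6, which forces x6 < x6 — impossible.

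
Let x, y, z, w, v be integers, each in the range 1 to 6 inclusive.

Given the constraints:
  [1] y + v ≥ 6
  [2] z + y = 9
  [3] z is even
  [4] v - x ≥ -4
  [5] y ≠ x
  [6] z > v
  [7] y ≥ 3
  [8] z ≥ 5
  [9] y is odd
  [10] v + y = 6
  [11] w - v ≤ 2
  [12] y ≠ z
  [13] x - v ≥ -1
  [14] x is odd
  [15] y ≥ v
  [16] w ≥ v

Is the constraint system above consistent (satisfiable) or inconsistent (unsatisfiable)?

Take x = 5, y = 3, z = 6, w = 4, v = 3. Then constraint 1: y + v = 6; constraint 2: z + y = 9; constraint 4: v - x = -2, and every other listed constraint is also met.

Satisfiable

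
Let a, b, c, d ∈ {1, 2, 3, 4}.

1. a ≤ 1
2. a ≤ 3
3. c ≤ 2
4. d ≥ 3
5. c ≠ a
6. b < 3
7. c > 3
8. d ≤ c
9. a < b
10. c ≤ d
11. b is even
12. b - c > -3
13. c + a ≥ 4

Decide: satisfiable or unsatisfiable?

From constraints 4 and 8: c ≥ d and d ≥ 3, so c ≥ 3. From constraint 3: c ≤ 2. But 2 < 3, so no value of c works.

Unsatisfiable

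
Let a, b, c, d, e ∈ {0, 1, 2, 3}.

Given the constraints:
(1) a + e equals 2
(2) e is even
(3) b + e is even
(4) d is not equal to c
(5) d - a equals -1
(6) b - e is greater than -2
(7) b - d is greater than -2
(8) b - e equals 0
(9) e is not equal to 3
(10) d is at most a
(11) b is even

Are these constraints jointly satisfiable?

Satisfiable

Try a = 2, b = 0, c = 0, d = 1, e = 0.
Check constraint 1: a + e = 2; constraint 5: d - a = -1; constraint 6: b - e = 0. The remaining constraints are straightforward to verify.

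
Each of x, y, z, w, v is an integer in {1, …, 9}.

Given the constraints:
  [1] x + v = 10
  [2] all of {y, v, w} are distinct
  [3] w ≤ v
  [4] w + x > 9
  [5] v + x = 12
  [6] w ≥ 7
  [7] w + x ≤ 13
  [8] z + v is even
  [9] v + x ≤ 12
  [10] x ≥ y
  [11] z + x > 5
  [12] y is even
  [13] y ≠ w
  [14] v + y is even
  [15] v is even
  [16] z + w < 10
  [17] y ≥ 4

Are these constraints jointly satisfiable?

From constraints 10 and 17: x ≥ y ≥ 4. From constraints 3 and 6: v ≥ w ≥ 7. Hence x + v ≥ 11. But constraint 1 requires x + v = 10, and 10 < 11. Contradiction.

Unsatisfiable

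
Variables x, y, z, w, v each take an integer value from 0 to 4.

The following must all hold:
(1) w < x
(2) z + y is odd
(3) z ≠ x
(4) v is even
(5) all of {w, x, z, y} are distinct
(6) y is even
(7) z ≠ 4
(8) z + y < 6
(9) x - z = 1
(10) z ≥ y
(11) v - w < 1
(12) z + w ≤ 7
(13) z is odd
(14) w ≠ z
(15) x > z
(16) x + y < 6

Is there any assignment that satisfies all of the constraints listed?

Try x = 4, y = 0, z = 3, w = 2, v = 2.
Check constraint 8: z + y = 3; constraint 9: x - z = 1. The remaining constraints are straightforward to verify.

Satisfiable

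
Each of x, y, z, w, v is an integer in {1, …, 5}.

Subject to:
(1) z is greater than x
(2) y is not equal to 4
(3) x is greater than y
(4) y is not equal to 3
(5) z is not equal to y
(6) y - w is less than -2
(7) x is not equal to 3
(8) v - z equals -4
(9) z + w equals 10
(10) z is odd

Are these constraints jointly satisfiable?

Try x = 4, y = 1, z = 5, w = 5, v = 1.
Check constraint 6: y - w = -4; constraint 8: v - z = -4. The remaining constraints are straightforward to verify.

Satisfiable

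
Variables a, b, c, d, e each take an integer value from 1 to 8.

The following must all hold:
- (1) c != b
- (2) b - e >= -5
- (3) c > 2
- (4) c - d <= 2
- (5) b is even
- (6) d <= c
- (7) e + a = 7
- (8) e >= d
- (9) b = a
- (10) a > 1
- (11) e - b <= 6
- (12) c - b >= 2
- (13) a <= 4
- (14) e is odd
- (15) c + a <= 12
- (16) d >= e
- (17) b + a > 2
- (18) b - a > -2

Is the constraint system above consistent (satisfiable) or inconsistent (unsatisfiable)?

Satisfiable

Setting (a, b, c, d, e) = (2, 2, 7, 5, 5) satisfies everything: constraint 2: b - e = -3; constraint 4: c - d = 2, and the others follow.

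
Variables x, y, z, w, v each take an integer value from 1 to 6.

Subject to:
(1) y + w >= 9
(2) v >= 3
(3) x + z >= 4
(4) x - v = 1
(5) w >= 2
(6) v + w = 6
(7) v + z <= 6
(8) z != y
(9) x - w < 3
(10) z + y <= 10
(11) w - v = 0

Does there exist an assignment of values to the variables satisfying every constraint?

Satisfiable

Try x = 4, y = 6, z = 2, w = 3, v = 3.
Check constraint 1: y + w = 9; constraint 3: x + z = 6. The remaining constraints are straightforward to verify.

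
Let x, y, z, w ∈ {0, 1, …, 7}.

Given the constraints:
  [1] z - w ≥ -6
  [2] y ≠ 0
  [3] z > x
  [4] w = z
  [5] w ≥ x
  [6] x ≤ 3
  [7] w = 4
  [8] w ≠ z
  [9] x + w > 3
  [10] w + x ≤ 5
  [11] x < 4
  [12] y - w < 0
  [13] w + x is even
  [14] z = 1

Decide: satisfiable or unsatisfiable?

Unsatisfiable

Constraint 7 fixes w = 4 and constraint 14 fixes z = 1, but constraint 4 requires w = z. Since 4 ≠ 1, contradiction.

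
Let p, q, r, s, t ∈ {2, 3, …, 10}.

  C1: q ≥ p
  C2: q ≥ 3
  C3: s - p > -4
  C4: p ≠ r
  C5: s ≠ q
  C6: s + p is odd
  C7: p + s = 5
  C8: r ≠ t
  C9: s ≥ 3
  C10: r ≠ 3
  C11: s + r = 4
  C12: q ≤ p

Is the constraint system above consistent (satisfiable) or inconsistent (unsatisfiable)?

From constraints 2 and 12: p ≥ q ≥ 3. From constraint 9: s ≥ 3. Hence p + s ≥ 6. But constraint 7 requires p + s = 5, and 5 < 6. Contradiction.

Unsatisfiable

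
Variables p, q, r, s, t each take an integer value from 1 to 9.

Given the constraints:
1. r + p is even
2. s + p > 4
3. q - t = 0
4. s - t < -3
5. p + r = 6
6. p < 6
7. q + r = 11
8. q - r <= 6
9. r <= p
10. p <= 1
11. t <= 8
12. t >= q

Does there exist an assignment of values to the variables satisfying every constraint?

From constraints 11 and 12: q ≤ t ≤ 8. From constraints 9 and 10: r ≤ p ≤ 1. Hence q + r ≤ 9. But constraint 7 requires q + r = 11, and 11 > 9. Contradiction.

Unsatisfiable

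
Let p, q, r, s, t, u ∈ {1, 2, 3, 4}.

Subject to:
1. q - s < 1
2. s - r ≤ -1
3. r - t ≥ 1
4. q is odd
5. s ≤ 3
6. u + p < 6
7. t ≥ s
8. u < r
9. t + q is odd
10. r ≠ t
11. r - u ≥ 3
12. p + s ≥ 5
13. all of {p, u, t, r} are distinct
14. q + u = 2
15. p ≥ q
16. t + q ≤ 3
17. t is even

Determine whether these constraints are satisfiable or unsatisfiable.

Satisfiable

Try p = 3, q = 1, r = 4, s = 2, t = 2, u = 1.
Check constraint 1: q - s = -1; constraint 2: s - r = -2; constraint 3: r - t = 2. The remaining constraints are straightforward to verify.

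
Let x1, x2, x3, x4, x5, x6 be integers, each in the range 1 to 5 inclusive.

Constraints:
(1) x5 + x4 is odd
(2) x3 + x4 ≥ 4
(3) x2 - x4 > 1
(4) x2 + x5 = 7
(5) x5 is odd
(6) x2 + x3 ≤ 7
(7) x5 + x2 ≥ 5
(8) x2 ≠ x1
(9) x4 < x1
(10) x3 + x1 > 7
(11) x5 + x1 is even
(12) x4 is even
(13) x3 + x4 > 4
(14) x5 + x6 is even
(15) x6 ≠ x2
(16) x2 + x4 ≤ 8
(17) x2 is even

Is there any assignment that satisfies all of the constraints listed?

Try x1 = 5, x2 = 4, x3 = 3, x4 = 2, x5 = 3, x6 = 3.
Check constraint 2: x3 + x4 = 5; constraint 3: x2 - x4 = 2. The remaining constraints are straightforward to verify.

Satisfiable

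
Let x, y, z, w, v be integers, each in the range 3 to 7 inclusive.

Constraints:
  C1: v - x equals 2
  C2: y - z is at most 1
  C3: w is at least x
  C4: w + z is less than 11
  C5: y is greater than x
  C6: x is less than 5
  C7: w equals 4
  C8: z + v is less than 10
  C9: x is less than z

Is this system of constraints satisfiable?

Satisfiable

One satisfying assignment is x = 3, y = 4, z = 4, w = 4, v = 5.
For the less obvious constraints — constraint 1: v - x = 2; constraint 2: y - z = 0; constraint 4: w + z = 8 — and the others hold by inspection.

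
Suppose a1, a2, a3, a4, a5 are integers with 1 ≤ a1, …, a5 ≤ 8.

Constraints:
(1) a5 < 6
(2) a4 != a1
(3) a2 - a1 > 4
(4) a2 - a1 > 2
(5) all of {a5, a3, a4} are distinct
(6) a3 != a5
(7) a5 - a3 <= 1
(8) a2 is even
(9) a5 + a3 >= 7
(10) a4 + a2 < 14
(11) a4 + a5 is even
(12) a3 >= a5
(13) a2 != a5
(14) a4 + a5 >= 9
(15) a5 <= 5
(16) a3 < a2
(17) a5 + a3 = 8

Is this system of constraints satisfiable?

Take a1 = 1, a2 = 6, a3 = 5, a4 = 7, a5 = 3. Then constraint 3: a2 - a1 = 5; constraint 4: a2 - a1 = 5, and every other listed constraint is also met.

Satisfiable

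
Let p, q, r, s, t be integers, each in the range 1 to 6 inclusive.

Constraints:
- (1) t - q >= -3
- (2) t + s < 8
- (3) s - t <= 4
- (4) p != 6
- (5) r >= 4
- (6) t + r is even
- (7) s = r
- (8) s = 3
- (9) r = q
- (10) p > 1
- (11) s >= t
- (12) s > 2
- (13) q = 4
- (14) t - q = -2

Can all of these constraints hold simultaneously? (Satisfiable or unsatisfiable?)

Unsatisfiable

Constraint 8 fixes s = 3 and constraint 13 fixes q = 4. Constraints 7 and 9 give s = r = q, so s = q. But 3 ≠ 4 — contradiction.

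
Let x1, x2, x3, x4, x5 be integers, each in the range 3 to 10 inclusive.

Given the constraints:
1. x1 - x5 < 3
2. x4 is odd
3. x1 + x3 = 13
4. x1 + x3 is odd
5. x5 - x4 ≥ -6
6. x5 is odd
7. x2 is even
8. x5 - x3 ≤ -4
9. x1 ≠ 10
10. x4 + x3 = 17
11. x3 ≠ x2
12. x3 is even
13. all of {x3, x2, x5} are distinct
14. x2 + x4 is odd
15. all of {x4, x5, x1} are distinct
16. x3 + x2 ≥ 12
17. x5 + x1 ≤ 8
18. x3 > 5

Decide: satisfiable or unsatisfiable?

Satisfiable

One satisfying assignment is x1 = 5, x2 = 4, x3 = 8, x4 = 9, x5 = 3.
For the less obvious constraints — constraint 1: x1 - x5 = 2; constraint 3: x1 + x3 = 13; constraint 5: x5 - x4 = -6 — and the others hold by inspection.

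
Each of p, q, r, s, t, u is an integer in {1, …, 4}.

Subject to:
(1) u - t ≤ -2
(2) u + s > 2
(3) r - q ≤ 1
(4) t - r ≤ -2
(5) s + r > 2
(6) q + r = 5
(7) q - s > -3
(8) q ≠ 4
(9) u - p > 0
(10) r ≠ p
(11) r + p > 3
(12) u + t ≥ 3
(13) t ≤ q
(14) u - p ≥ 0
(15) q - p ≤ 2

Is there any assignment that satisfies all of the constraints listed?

Unsatisfiable

Constraints 1, 3, 4, 14, and 15 give p − q ≥ -2, q − r ≥ -1, r − t ≥ 2, t − u ≥ 2, u − p ≥ 0.
Adding all 5 inequalities: the left sides telescope to 0, and the right sides sum to (-2) + (-1) + 2 + 2 + 0 = 1. So 0 ≥ 1, which is false.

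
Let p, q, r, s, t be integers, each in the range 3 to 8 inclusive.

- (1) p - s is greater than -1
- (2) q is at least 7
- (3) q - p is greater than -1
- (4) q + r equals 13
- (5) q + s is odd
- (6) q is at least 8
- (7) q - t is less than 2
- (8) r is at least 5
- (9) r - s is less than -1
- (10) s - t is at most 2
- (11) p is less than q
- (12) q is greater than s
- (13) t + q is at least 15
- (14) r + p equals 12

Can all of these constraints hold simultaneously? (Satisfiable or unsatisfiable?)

Satisfiable

The assignment p = 7, q = 8, r = 5, s = 7, t = 7 works:
  constraint 1 holds since p - s = 0.
  constraint 3 holds since q - p = 1.
The rest check out directly.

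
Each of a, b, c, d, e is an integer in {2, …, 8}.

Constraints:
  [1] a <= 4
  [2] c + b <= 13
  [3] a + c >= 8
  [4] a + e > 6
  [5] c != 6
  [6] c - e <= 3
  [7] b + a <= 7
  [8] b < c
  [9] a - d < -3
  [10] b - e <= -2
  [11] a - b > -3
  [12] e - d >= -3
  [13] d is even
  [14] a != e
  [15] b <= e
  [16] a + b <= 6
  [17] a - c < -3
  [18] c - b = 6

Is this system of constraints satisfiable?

Setting (a, b, c, d, e) = (2, 2, 8, 6, 6) satisfies everything: constraint 2: c + b = 10; constraint 3: a + c = 10, and the others follow.

Satisfiable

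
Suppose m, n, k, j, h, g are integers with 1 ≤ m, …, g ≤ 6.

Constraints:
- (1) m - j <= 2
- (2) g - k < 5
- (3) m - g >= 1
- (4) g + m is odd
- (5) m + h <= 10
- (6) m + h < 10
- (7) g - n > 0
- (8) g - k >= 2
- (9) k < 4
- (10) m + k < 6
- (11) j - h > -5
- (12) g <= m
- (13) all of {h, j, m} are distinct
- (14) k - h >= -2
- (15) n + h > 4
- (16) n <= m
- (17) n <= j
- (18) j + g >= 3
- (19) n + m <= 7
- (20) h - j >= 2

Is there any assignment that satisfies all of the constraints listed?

Constraints 1, 3, 8, 14, and 20 give h − j ≥ 2, j − m ≥ -2, m − g ≥ 1, g − k ≥ 2, k − h ≥ -2.
Adding all 5 inequalities: the left sides telescope to 0, and the right sides sum to 2 + (-2) + 1 + 2 + (-2) = 1. So 0 ≥ 1, which is false.

Unsatisfiable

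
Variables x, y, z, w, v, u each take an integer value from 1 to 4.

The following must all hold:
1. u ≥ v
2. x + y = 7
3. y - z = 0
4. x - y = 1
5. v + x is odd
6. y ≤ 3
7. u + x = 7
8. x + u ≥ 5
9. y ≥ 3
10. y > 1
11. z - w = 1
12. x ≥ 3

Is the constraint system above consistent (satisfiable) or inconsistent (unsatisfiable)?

The assignment x = 4, y = 3, z = 3, w = 2, v = 1, u = 3 works:
  constraint 2 holds since x + y = 7.
  constraint 3 holds since y - z = 0.
The rest check out directly.

Satisfiable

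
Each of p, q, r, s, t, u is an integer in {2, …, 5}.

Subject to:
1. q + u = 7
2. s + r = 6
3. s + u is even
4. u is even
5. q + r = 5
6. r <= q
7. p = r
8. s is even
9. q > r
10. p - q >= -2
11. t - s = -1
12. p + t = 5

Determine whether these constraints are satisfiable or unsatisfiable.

Satisfiable

The assignment p = 2, q = 3, r = 2, s = 4, t = 3, u = 4 works:
  constraint 1 holds since q + u = 7.
  constraint 2 holds since s + r = 6.
  constraint 5 holds since q + r = 5.
The rest check out directly.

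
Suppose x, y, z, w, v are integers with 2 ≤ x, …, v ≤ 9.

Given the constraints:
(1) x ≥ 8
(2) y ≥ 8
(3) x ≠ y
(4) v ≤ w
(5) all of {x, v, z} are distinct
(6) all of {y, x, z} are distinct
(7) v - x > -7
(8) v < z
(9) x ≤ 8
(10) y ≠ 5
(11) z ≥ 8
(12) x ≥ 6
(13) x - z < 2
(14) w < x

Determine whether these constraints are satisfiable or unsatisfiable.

Constraints 1, 2, and 11 confine each of y, x, z to the 2 values {8, 9} (the domain already gives each ≤ 9).
Constraint 6 requires all 3 of them to be distinct, but only 2 values are available — impossible by the pigeonhole principle.

Unsatisfiable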